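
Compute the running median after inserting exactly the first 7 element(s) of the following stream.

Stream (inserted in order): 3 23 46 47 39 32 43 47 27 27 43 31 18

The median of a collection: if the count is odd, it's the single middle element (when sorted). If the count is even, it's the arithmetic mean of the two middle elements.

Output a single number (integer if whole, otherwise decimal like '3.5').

Answer: 39

Derivation:
Step 1: insert 3 -> lo=[3] (size 1, max 3) hi=[] (size 0) -> median=3
Step 2: insert 23 -> lo=[3] (size 1, max 3) hi=[23] (size 1, min 23) -> median=13
Step 3: insert 46 -> lo=[3, 23] (size 2, max 23) hi=[46] (size 1, min 46) -> median=23
Step 4: insert 47 -> lo=[3, 23] (size 2, max 23) hi=[46, 47] (size 2, min 46) -> median=34.5
Step 5: insert 39 -> lo=[3, 23, 39] (size 3, max 39) hi=[46, 47] (size 2, min 46) -> median=39
Step 6: insert 32 -> lo=[3, 23, 32] (size 3, max 32) hi=[39, 46, 47] (size 3, min 39) -> median=35.5
Step 7: insert 43 -> lo=[3, 23, 32, 39] (size 4, max 39) hi=[43, 46, 47] (size 3, min 43) -> median=39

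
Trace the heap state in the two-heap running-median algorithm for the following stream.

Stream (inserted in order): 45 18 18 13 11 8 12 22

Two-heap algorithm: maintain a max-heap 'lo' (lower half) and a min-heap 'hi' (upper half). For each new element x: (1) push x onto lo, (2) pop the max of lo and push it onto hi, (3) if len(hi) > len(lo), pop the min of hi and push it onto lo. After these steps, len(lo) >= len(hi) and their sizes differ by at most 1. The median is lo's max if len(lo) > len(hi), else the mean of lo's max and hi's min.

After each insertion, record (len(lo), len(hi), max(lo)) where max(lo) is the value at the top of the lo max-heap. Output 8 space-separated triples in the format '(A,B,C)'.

Step 1: insert 45 -> lo=[45] hi=[] -> (len(lo)=1, len(hi)=0, max(lo)=45)
Step 2: insert 18 -> lo=[18] hi=[45] -> (len(lo)=1, len(hi)=1, max(lo)=18)
Step 3: insert 18 -> lo=[18, 18] hi=[45] -> (len(lo)=2, len(hi)=1, max(lo)=18)
Step 4: insert 13 -> lo=[13, 18] hi=[18, 45] -> (len(lo)=2, len(hi)=2, max(lo)=18)
Step 5: insert 11 -> lo=[11, 13, 18] hi=[18, 45] -> (len(lo)=3, len(hi)=2, max(lo)=18)
Step 6: insert 8 -> lo=[8, 11, 13] hi=[18, 18, 45] -> (len(lo)=3, len(hi)=3, max(lo)=13)
Step 7: insert 12 -> lo=[8, 11, 12, 13] hi=[18, 18, 45] -> (len(lo)=4, len(hi)=3, max(lo)=13)
Step 8: insert 22 -> lo=[8, 11, 12, 13] hi=[18, 18, 22, 45] -> (len(lo)=4, len(hi)=4, max(lo)=13)

Answer: (1,0,45) (1,1,18) (2,1,18) (2,2,18) (3,2,18) (3,3,13) (4,3,13) (4,4,13)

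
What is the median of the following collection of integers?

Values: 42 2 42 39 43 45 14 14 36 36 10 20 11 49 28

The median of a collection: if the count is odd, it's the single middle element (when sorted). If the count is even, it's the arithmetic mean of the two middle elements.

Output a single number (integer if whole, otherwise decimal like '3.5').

Answer: 36

Derivation:
Step 1: insert 42 -> lo=[42] (size 1, max 42) hi=[] (size 0) -> median=42
Step 2: insert 2 -> lo=[2] (size 1, max 2) hi=[42] (size 1, min 42) -> median=22
Step 3: insert 42 -> lo=[2, 42] (size 2, max 42) hi=[42] (size 1, min 42) -> median=42
Step 4: insert 39 -> lo=[2, 39] (size 2, max 39) hi=[42, 42] (size 2, min 42) -> median=40.5
Step 5: insert 43 -> lo=[2, 39, 42] (size 3, max 42) hi=[42, 43] (size 2, min 42) -> median=42
Step 6: insert 45 -> lo=[2, 39, 42] (size 3, max 42) hi=[42, 43, 45] (size 3, min 42) -> median=42
Step 7: insert 14 -> lo=[2, 14, 39, 42] (size 4, max 42) hi=[42, 43, 45] (size 3, min 42) -> median=42
Step 8: insert 14 -> lo=[2, 14, 14, 39] (size 4, max 39) hi=[42, 42, 43, 45] (size 4, min 42) -> median=40.5
Step 9: insert 36 -> lo=[2, 14, 14, 36, 39] (size 5, max 39) hi=[42, 42, 43, 45] (size 4, min 42) -> median=39
Step 10: insert 36 -> lo=[2, 14, 14, 36, 36] (size 5, max 36) hi=[39, 42, 42, 43, 45] (size 5, min 39) -> median=37.5
Step 11: insert 10 -> lo=[2, 10, 14, 14, 36, 36] (size 6, max 36) hi=[39, 42, 42, 43, 45] (size 5, min 39) -> median=36
Step 12: insert 20 -> lo=[2, 10, 14, 14, 20, 36] (size 6, max 36) hi=[36, 39, 42, 42, 43, 45] (size 6, min 36) -> median=36
Step 13: insert 11 -> lo=[2, 10, 11, 14, 14, 20, 36] (size 7, max 36) hi=[36, 39, 42, 42, 43, 45] (size 6, min 36) -> median=36
Step 14: insert 49 -> lo=[2, 10, 11, 14, 14, 20, 36] (size 7, max 36) hi=[36, 39, 42, 42, 43, 45, 49] (size 7, min 36) -> median=36
Step 15: insert 28 -> lo=[2, 10, 11, 14, 14, 20, 28, 36] (size 8, max 36) hi=[36, 39, 42, 42, 43, 45, 49] (size 7, min 36) -> median=36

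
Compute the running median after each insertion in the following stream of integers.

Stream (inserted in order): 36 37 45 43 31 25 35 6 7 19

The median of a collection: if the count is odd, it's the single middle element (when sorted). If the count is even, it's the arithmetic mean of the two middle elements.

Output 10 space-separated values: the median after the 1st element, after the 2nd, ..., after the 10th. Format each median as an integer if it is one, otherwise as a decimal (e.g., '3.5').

Step 1: insert 36 -> lo=[36] (size 1, max 36) hi=[] (size 0) -> median=36
Step 2: insert 37 -> lo=[36] (size 1, max 36) hi=[37] (size 1, min 37) -> median=36.5
Step 3: insert 45 -> lo=[36, 37] (size 2, max 37) hi=[45] (size 1, min 45) -> median=37
Step 4: insert 43 -> lo=[36, 37] (size 2, max 37) hi=[43, 45] (size 2, min 43) -> median=40
Step 5: insert 31 -> lo=[31, 36, 37] (size 3, max 37) hi=[43, 45] (size 2, min 43) -> median=37
Step 6: insert 25 -> lo=[25, 31, 36] (size 3, max 36) hi=[37, 43, 45] (size 3, min 37) -> median=36.5
Step 7: insert 35 -> lo=[25, 31, 35, 36] (size 4, max 36) hi=[37, 43, 45] (size 3, min 37) -> median=36
Step 8: insert 6 -> lo=[6, 25, 31, 35] (size 4, max 35) hi=[36, 37, 43, 45] (size 4, min 36) -> median=35.5
Step 9: insert 7 -> lo=[6, 7, 25, 31, 35] (size 5, max 35) hi=[36, 37, 43, 45] (size 4, min 36) -> median=35
Step 10: insert 19 -> lo=[6, 7, 19, 25, 31] (size 5, max 31) hi=[35, 36, 37, 43, 45] (size 5, min 35) -> median=33

Answer: 36 36.5 37 40 37 36.5 36 35.5 35 33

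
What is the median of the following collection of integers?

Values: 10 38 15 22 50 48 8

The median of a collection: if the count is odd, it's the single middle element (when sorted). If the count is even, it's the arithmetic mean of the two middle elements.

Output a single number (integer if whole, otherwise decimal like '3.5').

Step 1: insert 10 -> lo=[10] (size 1, max 10) hi=[] (size 0) -> median=10
Step 2: insert 38 -> lo=[10] (size 1, max 10) hi=[38] (size 1, min 38) -> median=24
Step 3: insert 15 -> lo=[10, 15] (size 2, max 15) hi=[38] (size 1, min 38) -> median=15
Step 4: insert 22 -> lo=[10, 15] (size 2, max 15) hi=[22, 38] (size 2, min 22) -> median=18.5
Step 5: insert 50 -> lo=[10, 15, 22] (size 3, max 22) hi=[38, 50] (size 2, min 38) -> median=22
Step 6: insert 48 -> lo=[10, 15, 22] (size 3, max 22) hi=[38, 48, 50] (size 3, min 38) -> median=30
Step 7: insert 8 -> lo=[8, 10, 15, 22] (size 4, max 22) hi=[38, 48, 50] (size 3, min 38) -> median=22

Answer: 22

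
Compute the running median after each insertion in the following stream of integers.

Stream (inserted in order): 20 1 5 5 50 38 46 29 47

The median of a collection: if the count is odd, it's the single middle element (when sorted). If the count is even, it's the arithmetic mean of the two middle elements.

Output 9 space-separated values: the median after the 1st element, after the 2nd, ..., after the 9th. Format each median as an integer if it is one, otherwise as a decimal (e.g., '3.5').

Answer: 20 10.5 5 5 5 12.5 20 24.5 29

Derivation:
Step 1: insert 20 -> lo=[20] (size 1, max 20) hi=[] (size 0) -> median=20
Step 2: insert 1 -> lo=[1] (size 1, max 1) hi=[20] (size 1, min 20) -> median=10.5
Step 3: insert 5 -> lo=[1, 5] (size 2, max 5) hi=[20] (size 1, min 20) -> median=5
Step 4: insert 5 -> lo=[1, 5] (size 2, max 5) hi=[5, 20] (size 2, min 5) -> median=5
Step 5: insert 50 -> lo=[1, 5, 5] (size 3, max 5) hi=[20, 50] (size 2, min 20) -> median=5
Step 6: insert 38 -> lo=[1, 5, 5] (size 3, max 5) hi=[20, 38, 50] (size 3, min 20) -> median=12.5
Step 7: insert 46 -> lo=[1, 5, 5, 20] (size 4, max 20) hi=[38, 46, 50] (size 3, min 38) -> median=20
Step 8: insert 29 -> lo=[1, 5, 5, 20] (size 4, max 20) hi=[29, 38, 46, 50] (size 4, min 29) -> median=24.5
Step 9: insert 47 -> lo=[1, 5, 5, 20, 29] (size 5, max 29) hi=[38, 46, 47, 50] (size 4, min 38) -> median=29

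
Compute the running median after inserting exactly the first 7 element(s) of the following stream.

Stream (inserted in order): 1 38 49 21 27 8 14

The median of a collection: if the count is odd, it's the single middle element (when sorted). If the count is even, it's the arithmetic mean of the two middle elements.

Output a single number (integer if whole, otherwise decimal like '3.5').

Step 1: insert 1 -> lo=[1] (size 1, max 1) hi=[] (size 0) -> median=1
Step 2: insert 38 -> lo=[1] (size 1, max 1) hi=[38] (size 1, min 38) -> median=19.5
Step 3: insert 49 -> lo=[1, 38] (size 2, max 38) hi=[49] (size 1, min 49) -> median=38
Step 4: insert 21 -> lo=[1, 21] (size 2, max 21) hi=[38, 49] (size 2, min 38) -> median=29.5
Step 5: insert 27 -> lo=[1, 21, 27] (size 3, max 27) hi=[38, 49] (size 2, min 38) -> median=27
Step 6: insert 8 -> lo=[1, 8, 21] (size 3, max 21) hi=[27, 38, 49] (size 3, min 27) -> median=24
Step 7: insert 14 -> lo=[1, 8, 14, 21] (size 4, max 21) hi=[27, 38, 49] (size 3, min 27) -> median=21

Answer: 21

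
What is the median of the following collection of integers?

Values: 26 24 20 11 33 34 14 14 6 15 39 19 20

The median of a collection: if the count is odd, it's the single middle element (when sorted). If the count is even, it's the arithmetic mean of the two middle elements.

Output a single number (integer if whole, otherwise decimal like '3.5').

Step 1: insert 26 -> lo=[26] (size 1, max 26) hi=[] (size 0) -> median=26
Step 2: insert 24 -> lo=[24] (size 1, max 24) hi=[26] (size 1, min 26) -> median=25
Step 3: insert 20 -> lo=[20, 24] (size 2, max 24) hi=[26] (size 1, min 26) -> median=24
Step 4: insert 11 -> lo=[11, 20] (size 2, max 20) hi=[24, 26] (size 2, min 24) -> median=22
Step 5: insert 33 -> lo=[11, 20, 24] (size 3, max 24) hi=[26, 33] (size 2, min 26) -> median=24
Step 6: insert 34 -> lo=[11, 20, 24] (size 3, max 24) hi=[26, 33, 34] (size 3, min 26) -> median=25
Step 7: insert 14 -> lo=[11, 14, 20, 24] (size 4, max 24) hi=[26, 33, 34] (size 3, min 26) -> median=24
Step 8: insert 14 -> lo=[11, 14, 14, 20] (size 4, max 20) hi=[24, 26, 33, 34] (size 4, min 24) -> median=22
Step 9: insert 6 -> lo=[6, 11, 14, 14, 20] (size 5, max 20) hi=[24, 26, 33, 34] (size 4, min 24) -> median=20
Step 10: insert 15 -> lo=[6, 11, 14, 14, 15] (size 5, max 15) hi=[20, 24, 26, 33, 34] (size 5, min 20) -> median=17.5
Step 11: insert 39 -> lo=[6, 11, 14, 14, 15, 20] (size 6, max 20) hi=[24, 26, 33, 34, 39] (size 5, min 24) -> median=20
Step 12: insert 19 -> lo=[6, 11, 14, 14, 15, 19] (size 6, max 19) hi=[20, 24, 26, 33, 34, 39] (size 6, min 20) -> median=19.5
Step 13: insert 20 -> lo=[6, 11, 14, 14, 15, 19, 20] (size 7, max 20) hi=[20, 24, 26, 33, 34, 39] (size 6, min 20) -> median=20

Answer: 20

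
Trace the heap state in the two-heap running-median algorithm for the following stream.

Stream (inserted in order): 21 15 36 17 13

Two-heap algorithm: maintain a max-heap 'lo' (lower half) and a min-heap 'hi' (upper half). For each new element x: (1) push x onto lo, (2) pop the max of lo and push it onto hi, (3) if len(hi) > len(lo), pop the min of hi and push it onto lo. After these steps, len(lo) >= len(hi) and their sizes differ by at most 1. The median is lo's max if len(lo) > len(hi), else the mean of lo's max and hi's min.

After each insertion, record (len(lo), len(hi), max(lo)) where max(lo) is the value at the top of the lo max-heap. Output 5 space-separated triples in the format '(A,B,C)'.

Answer: (1,0,21) (1,1,15) (2,1,21) (2,2,17) (3,2,17)

Derivation:
Step 1: insert 21 -> lo=[21] hi=[] -> (len(lo)=1, len(hi)=0, max(lo)=21)
Step 2: insert 15 -> lo=[15] hi=[21] -> (len(lo)=1, len(hi)=1, max(lo)=15)
Step 3: insert 36 -> lo=[15, 21] hi=[36] -> (len(lo)=2, len(hi)=1, max(lo)=21)
Step 4: insert 17 -> lo=[15, 17] hi=[21, 36] -> (len(lo)=2, len(hi)=2, max(lo)=17)
Step 5: insert 13 -> lo=[13, 15, 17] hi=[21, 36] -> (len(lo)=3, len(hi)=2, max(lo)=17)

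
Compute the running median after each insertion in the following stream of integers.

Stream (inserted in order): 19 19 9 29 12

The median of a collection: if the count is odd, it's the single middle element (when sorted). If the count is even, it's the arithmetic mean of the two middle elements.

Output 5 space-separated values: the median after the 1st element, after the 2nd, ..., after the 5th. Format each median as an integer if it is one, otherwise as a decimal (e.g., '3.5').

Step 1: insert 19 -> lo=[19] (size 1, max 19) hi=[] (size 0) -> median=19
Step 2: insert 19 -> lo=[19] (size 1, max 19) hi=[19] (size 1, min 19) -> median=19
Step 3: insert 9 -> lo=[9, 19] (size 2, max 19) hi=[19] (size 1, min 19) -> median=19
Step 4: insert 29 -> lo=[9, 19] (size 2, max 19) hi=[19, 29] (size 2, min 19) -> median=19
Step 5: insert 12 -> lo=[9, 12, 19] (size 3, max 19) hi=[19, 29] (size 2, min 19) -> median=19

Answer: 19 19 19 19 19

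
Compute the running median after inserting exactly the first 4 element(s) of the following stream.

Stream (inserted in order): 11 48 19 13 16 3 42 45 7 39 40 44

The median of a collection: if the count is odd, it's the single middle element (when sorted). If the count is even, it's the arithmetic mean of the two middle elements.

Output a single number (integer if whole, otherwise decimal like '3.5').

Answer: 16

Derivation:
Step 1: insert 11 -> lo=[11] (size 1, max 11) hi=[] (size 0) -> median=11
Step 2: insert 48 -> lo=[11] (size 1, max 11) hi=[48] (size 1, min 48) -> median=29.5
Step 3: insert 19 -> lo=[11, 19] (size 2, max 19) hi=[48] (size 1, min 48) -> median=19
Step 4: insert 13 -> lo=[11, 13] (size 2, max 13) hi=[19, 48] (size 2, min 19) -> median=16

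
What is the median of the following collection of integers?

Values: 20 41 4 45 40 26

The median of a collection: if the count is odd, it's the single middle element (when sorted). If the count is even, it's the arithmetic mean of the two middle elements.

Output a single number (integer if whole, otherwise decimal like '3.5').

Step 1: insert 20 -> lo=[20] (size 1, max 20) hi=[] (size 0) -> median=20
Step 2: insert 41 -> lo=[20] (size 1, max 20) hi=[41] (size 1, min 41) -> median=30.5
Step 3: insert 4 -> lo=[4, 20] (size 2, max 20) hi=[41] (size 1, min 41) -> median=20
Step 4: insert 45 -> lo=[4, 20] (size 2, max 20) hi=[41, 45] (size 2, min 41) -> median=30.5
Step 5: insert 40 -> lo=[4, 20, 40] (size 3, max 40) hi=[41, 45] (size 2, min 41) -> median=40
Step 6: insert 26 -> lo=[4, 20, 26] (size 3, max 26) hi=[40, 41, 45] (size 3, min 40) -> median=33

Answer: 33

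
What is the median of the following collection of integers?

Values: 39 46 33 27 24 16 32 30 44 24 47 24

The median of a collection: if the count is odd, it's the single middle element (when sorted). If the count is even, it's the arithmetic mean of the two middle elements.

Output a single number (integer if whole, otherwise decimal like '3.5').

Step 1: insert 39 -> lo=[39] (size 1, max 39) hi=[] (size 0) -> median=39
Step 2: insert 46 -> lo=[39] (size 1, max 39) hi=[46] (size 1, min 46) -> median=42.5
Step 3: insert 33 -> lo=[33, 39] (size 2, max 39) hi=[46] (size 1, min 46) -> median=39
Step 4: insert 27 -> lo=[27, 33] (size 2, max 33) hi=[39, 46] (size 2, min 39) -> median=36
Step 5: insert 24 -> lo=[24, 27, 33] (size 3, max 33) hi=[39, 46] (size 2, min 39) -> median=33
Step 6: insert 16 -> lo=[16, 24, 27] (size 3, max 27) hi=[33, 39, 46] (size 3, min 33) -> median=30
Step 7: insert 32 -> lo=[16, 24, 27, 32] (size 4, max 32) hi=[33, 39, 46] (size 3, min 33) -> median=32
Step 8: insert 30 -> lo=[16, 24, 27, 30] (size 4, max 30) hi=[32, 33, 39, 46] (size 4, min 32) -> median=31
Step 9: insert 44 -> lo=[16, 24, 27, 30, 32] (size 5, max 32) hi=[33, 39, 44, 46] (size 4, min 33) -> median=32
Step 10: insert 24 -> lo=[16, 24, 24, 27, 30] (size 5, max 30) hi=[32, 33, 39, 44, 46] (size 5, min 32) -> median=31
Step 11: insert 47 -> lo=[16, 24, 24, 27, 30, 32] (size 6, max 32) hi=[33, 39, 44, 46, 47] (size 5, min 33) -> median=32
Step 12: insert 24 -> lo=[16, 24, 24, 24, 27, 30] (size 6, max 30) hi=[32, 33, 39, 44, 46, 47] (size 6, min 32) -> median=31

Answer: 31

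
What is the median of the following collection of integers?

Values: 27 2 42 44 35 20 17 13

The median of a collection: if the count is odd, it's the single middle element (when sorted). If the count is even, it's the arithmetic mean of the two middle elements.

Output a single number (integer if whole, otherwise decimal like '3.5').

Answer: 23.5

Derivation:
Step 1: insert 27 -> lo=[27] (size 1, max 27) hi=[] (size 0) -> median=27
Step 2: insert 2 -> lo=[2] (size 1, max 2) hi=[27] (size 1, min 27) -> median=14.5
Step 3: insert 42 -> lo=[2, 27] (size 2, max 27) hi=[42] (size 1, min 42) -> median=27
Step 4: insert 44 -> lo=[2, 27] (size 2, max 27) hi=[42, 44] (size 2, min 42) -> median=34.5
Step 5: insert 35 -> lo=[2, 27, 35] (size 3, max 35) hi=[42, 44] (size 2, min 42) -> median=35
Step 6: insert 20 -> lo=[2, 20, 27] (size 3, max 27) hi=[35, 42, 44] (size 3, min 35) -> median=31
Step 7: insert 17 -> lo=[2, 17, 20, 27] (size 4, max 27) hi=[35, 42, 44] (size 3, min 35) -> median=27
Step 8: insert 13 -> lo=[2, 13, 17, 20] (size 4, max 20) hi=[27, 35, 42, 44] (size 4, min 27) -> median=23.5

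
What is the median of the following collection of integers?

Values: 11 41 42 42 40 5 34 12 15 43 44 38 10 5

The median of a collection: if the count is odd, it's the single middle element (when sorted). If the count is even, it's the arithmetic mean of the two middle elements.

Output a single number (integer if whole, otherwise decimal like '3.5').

Step 1: insert 11 -> lo=[11] (size 1, max 11) hi=[] (size 0) -> median=11
Step 2: insert 41 -> lo=[11] (size 1, max 11) hi=[41] (size 1, min 41) -> median=26
Step 3: insert 42 -> lo=[11, 41] (size 2, max 41) hi=[42] (size 1, min 42) -> median=41
Step 4: insert 42 -> lo=[11, 41] (size 2, max 41) hi=[42, 42] (size 2, min 42) -> median=41.5
Step 5: insert 40 -> lo=[11, 40, 41] (size 3, max 41) hi=[42, 42] (size 2, min 42) -> median=41
Step 6: insert 5 -> lo=[5, 11, 40] (size 3, max 40) hi=[41, 42, 42] (size 3, min 41) -> median=40.5
Step 7: insert 34 -> lo=[5, 11, 34, 40] (size 4, max 40) hi=[41, 42, 42] (size 3, min 41) -> median=40
Step 8: insert 12 -> lo=[5, 11, 12, 34] (size 4, max 34) hi=[40, 41, 42, 42] (size 4, min 40) -> median=37
Step 9: insert 15 -> lo=[5, 11, 12, 15, 34] (size 5, max 34) hi=[40, 41, 42, 42] (size 4, min 40) -> median=34
Step 10: insert 43 -> lo=[5, 11, 12, 15, 34] (size 5, max 34) hi=[40, 41, 42, 42, 43] (size 5, min 40) -> median=37
Step 11: insert 44 -> lo=[5, 11, 12, 15, 34, 40] (size 6, max 40) hi=[41, 42, 42, 43, 44] (size 5, min 41) -> median=40
Step 12: insert 38 -> lo=[5, 11, 12, 15, 34, 38] (size 6, max 38) hi=[40, 41, 42, 42, 43, 44] (size 6, min 40) -> median=39
Step 13: insert 10 -> lo=[5, 10, 11, 12, 15, 34, 38] (size 7, max 38) hi=[40, 41, 42, 42, 43, 44] (size 6, min 40) -> median=38
Step 14: insert 5 -> lo=[5, 5, 10, 11, 12, 15, 34] (size 7, max 34) hi=[38, 40, 41, 42, 42, 43, 44] (size 7, min 38) -> median=36

Answer: 36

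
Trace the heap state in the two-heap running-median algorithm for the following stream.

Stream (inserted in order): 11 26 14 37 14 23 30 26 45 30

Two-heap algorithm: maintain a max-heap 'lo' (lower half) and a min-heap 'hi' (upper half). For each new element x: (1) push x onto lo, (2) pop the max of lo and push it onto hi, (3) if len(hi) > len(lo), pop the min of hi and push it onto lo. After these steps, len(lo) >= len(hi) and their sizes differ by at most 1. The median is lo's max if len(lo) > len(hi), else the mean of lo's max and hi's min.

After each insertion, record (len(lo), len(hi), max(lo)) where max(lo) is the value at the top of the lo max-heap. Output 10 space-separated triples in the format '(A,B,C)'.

Step 1: insert 11 -> lo=[11] hi=[] -> (len(lo)=1, len(hi)=0, max(lo)=11)
Step 2: insert 26 -> lo=[11] hi=[26] -> (len(lo)=1, len(hi)=1, max(lo)=11)
Step 3: insert 14 -> lo=[11, 14] hi=[26] -> (len(lo)=2, len(hi)=1, max(lo)=14)
Step 4: insert 37 -> lo=[11, 14] hi=[26, 37] -> (len(lo)=2, len(hi)=2, max(lo)=14)
Step 5: insert 14 -> lo=[11, 14, 14] hi=[26, 37] -> (len(lo)=3, len(hi)=2, max(lo)=14)
Step 6: insert 23 -> lo=[11, 14, 14] hi=[23, 26, 37] -> (len(lo)=3, len(hi)=3, max(lo)=14)
Step 7: insert 30 -> lo=[11, 14, 14, 23] hi=[26, 30, 37] -> (len(lo)=4, len(hi)=3, max(lo)=23)
Step 8: insert 26 -> lo=[11, 14, 14, 23] hi=[26, 26, 30, 37] -> (len(lo)=4, len(hi)=4, max(lo)=23)
Step 9: insert 45 -> lo=[11, 14, 14, 23, 26] hi=[26, 30, 37, 45] -> (len(lo)=5, len(hi)=4, max(lo)=26)
Step 10: insert 30 -> lo=[11, 14, 14, 23, 26] hi=[26, 30, 30, 37, 45] -> (len(lo)=5, len(hi)=5, max(lo)=26)

Answer: (1,0,11) (1,1,11) (2,1,14) (2,2,14) (3,2,14) (3,3,14) (4,3,23) (4,4,23) (5,4,26) (5,5,26)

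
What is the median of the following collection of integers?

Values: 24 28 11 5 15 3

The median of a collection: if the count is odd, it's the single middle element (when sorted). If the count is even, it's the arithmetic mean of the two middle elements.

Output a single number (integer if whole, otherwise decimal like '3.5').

Step 1: insert 24 -> lo=[24] (size 1, max 24) hi=[] (size 0) -> median=24
Step 2: insert 28 -> lo=[24] (size 1, max 24) hi=[28] (size 1, min 28) -> median=26
Step 3: insert 11 -> lo=[11, 24] (size 2, max 24) hi=[28] (size 1, min 28) -> median=24
Step 4: insert 5 -> lo=[5, 11] (size 2, max 11) hi=[24, 28] (size 2, min 24) -> median=17.5
Step 5: insert 15 -> lo=[5, 11, 15] (size 3, max 15) hi=[24, 28] (size 2, min 24) -> median=15
Step 6: insert 3 -> lo=[3, 5, 11] (size 3, max 11) hi=[15, 24, 28] (size 3, min 15) -> median=13

Answer: 13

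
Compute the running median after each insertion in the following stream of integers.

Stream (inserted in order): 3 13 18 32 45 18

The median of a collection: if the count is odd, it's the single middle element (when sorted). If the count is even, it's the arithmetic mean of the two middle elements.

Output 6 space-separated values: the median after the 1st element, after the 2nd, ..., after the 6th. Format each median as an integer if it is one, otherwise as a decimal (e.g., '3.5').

Step 1: insert 3 -> lo=[3] (size 1, max 3) hi=[] (size 0) -> median=3
Step 2: insert 13 -> lo=[3] (size 1, max 3) hi=[13] (size 1, min 13) -> median=8
Step 3: insert 18 -> lo=[3, 13] (size 2, max 13) hi=[18] (size 1, min 18) -> median=13
Step 4: insert 32 -> lo=[3, 13] (size 2, max 13) hi=[18, 32] (size 2, min 18) -> median=15.5
Step 5: insert 45 -> lo=[3, 13, 18] (size 3, max 18) hi=[32, 45] (size 2, min 32) -> median=18
Step 6: insert 18 -> lo=[3, 13, 18] (size 3, max 18) hi=[18, 32, 45] (size 3, min 18) -> median=18

Answer: 3 8 13 15.5 18 18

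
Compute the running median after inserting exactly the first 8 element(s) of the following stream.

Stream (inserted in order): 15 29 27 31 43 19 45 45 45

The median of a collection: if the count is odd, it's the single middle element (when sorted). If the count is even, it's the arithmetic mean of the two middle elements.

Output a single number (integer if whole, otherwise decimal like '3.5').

Step 1: insert 15 -> lo=[15] (size 1, max 15) hi=[] (size 0) -> median=15
Step 2: insert 29 -> lo=[15] (size 1, max 15) hi=[29] (size 1, min 29) -> median=22
Step 3: insert 27 -> lo=[15, 27] (size 2, max 27) hi=[29] (size 1, min 29) -> median=27
Step 4: insert 31 -> lo=[15, 27] (size 2, max 27) hi=[29, 31] (size 2, min 29) -> median=28
Step 5: insert 43 -> lo=[15, 27, 29] (size 3, max 29) hi=[31, 43] (size 2, min 31) -> median=29
Step 6: insert 19 -> lo=[15, 19, 27] (size 3, max 27) hi=[29, 31, 43] (size 3, min 29) -> median=28
Step 7: insert 45 -> lo=[15, 19, 27, 29] (size 4, max 29) hi=[31, 43, 45] (size 3, min 31) -> median=29
Step 8: insert 45 -> lo=[15, 19, 27, 29] (size 4, max 29) hi=[31, 43, 45, 45] (size 4, min 31) -> median=30

Answer: 30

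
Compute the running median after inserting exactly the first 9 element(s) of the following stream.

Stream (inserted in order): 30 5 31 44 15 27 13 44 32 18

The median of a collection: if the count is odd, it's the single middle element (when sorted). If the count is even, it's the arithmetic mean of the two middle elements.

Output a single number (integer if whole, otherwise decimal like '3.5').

Step 1: insert 30 -> lo=[30] (size 1, max 30) hi=[] (size 0) -> median=30
Step 2: insert 5 -> lo=[5] (size 1, max 5) hi=[30] (size 1, min 30) -> median=17.5
Step 3: insert 31 -> lo=[5, 30] (size 2, max 30) hi=[31] (size 1, min 31) -> median=30
Step 4: insert 44 -> lo=[5, 30] (size 2, max 30) hi=[31, 44] (size 2, min 31) -> median=30.5
Step 5: insert 15 -> lo=[5, 15, 30] (size 3, max 30) hi=[31, 44] (size 2, min 31) -> median=30
Step 6: insert 27 -> lo=[5, 15, 27] (size 3, max 27) hi=[30, 31, 44] (size 3, min 30) -> median=28.5
Step 7: insert 13 -> lo=[5, 13, 15, 27] (size 4, max 27) hi=[30, 31, 44] (size 3, min 30) -> median=27
Step 8: insert 44 -> lo=[5, 13, 15, 27] (size 4, max 27) hi=[30, 31, 44, 44] (size 4, min 30) -> median=28.5
Step 9: insert 32 -> lo=[5, 13, 15, 27, 30] (size 5, max 30) hi=[31, 32, 44, 44] (size 4, min 31) -> median=30

Answer: 30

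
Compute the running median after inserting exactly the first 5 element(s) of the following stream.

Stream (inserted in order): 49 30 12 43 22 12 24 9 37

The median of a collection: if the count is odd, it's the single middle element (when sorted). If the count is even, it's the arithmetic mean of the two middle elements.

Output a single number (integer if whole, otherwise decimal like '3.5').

Step 1: insert 49 -> lo=[49] (size 1, max 49) hi=[] (size 0) -> median=49
Step 2: insert 30 -> lo=[30] (size 1, max 30) hi=[49] (size 1, min 49) -> median=39.5
Step 3: insert 12 -> lo=[12, 30] (size 2, max 30) hi=[49] (size 1, min 49) -> median=30
Step 4: insert 43 -> lo=[12, 30] (size 2, max 30) hi=[43, 49] (size 2, min 43) -> median=36.5
Step 5: insert 22 -> lo=[12, 22, 30] (size 3, max 30) hi=[43, 49] (size 2, min 43) -> median=30

Answer: 30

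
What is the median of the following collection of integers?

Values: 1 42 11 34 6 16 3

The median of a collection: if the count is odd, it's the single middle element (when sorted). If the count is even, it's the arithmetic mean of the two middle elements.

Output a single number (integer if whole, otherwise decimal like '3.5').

Step 1: insert 1 -> lo=[1] (size 1, max 1) hi=[] (size 0) -> median=1
Step 2: insert 42 -> lo=[1] (size 1, max 1) hi=[42] (size 1, min 42) -> median=21.5
Step 3: insert 11 -> lo=[1, 11] (size 2, max 11) hi=[42] (size 1, min 42) -> median=11
Step 4: insert 34 -> lo=[1, 11] (size 2, max 11) hi=[34, 42] (size 2, min 34) -> median=22.5
Step 5: insert 6 -> lo=[1, 6, 11] (size 3, max 11) hi=[34, 42] (size 2, min 34) -> median=11
Step 6: insert 16 -> lo=[1, 6, 11] (size 3, max 11) hi=[16, 34, 42] (size 3, min 16) -> median=13.5
Step 7: insert 3 -> lo=[1, 3, 6, 11] (size 4, max 11) hi=[16, 34, 42] (size 3, min 16) -> median=11

Answer: 11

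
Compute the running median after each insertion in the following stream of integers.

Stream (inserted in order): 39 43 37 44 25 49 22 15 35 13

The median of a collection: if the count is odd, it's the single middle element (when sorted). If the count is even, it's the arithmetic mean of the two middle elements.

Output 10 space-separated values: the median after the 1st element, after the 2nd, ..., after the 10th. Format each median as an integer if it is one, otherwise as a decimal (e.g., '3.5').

Answer: 39 41 39 41 39 41 39 38 37 36

Derivation:
Step 1: insert 39 -> lo=[39] (size 1, max 39) hi=[] (size 0) -> median=39
Step 2: insert 43 -> lo=[39] (size 1, max 39) hi=[43] (size 1, min 43) -> median=41
Step 3: insert 37 -> lo=[37, 39] (size 2, max 39) hi=[43] (size 1, min 43) -> median=39
Step 4: insert 44 -> lo=[37, 39] (size 2, max 39) hi=[43, 44] (size 2, min 43) -> median=41
Step 5: insert 25 -> lo=[25, 37, 39] (size 3, max 39) hi=[43, 44] (size 2, min 43) -> median=39
Step 6: insert 49 -> lo=[25, 37, 39] (size 3, max 39) hi=[43, 44, 49] (size 3, min 43) -> median=41
Step 7: insert 22 -> lo=[22, 25, 37, 39] (size 4, max 39) hi=[43, 44, 49] (size 3, min 43) -> median=39
Step 8: insert 15 -> lo=[15, 22, 25, 37] (size 4, max 37) hi=[39, 43, 44, 49] (size 4, min 39) -> median=38
Step 9: insert 35 -> lo=[15, 22, 25, 35, 37] (size 5, max 37) hi=[39, 43, 44, 49] (size 4, min 39) -> median=37
Step 10: insert 13 -> lo=[13, 15, 22, 25, 35] (size 5, max 35) hi=[37, 39, 43, 44, 49] (size 5, min 37) -> median=36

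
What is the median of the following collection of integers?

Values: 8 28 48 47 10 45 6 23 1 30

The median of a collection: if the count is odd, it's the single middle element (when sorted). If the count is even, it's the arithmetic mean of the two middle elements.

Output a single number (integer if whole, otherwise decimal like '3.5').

Step 1: insert 8 -> lo=[8] (size 1, max 8) hi=[] (size 0) -> median=8
Step 2: insert 28 -> lo=[8] (size 1, max 8) hi=[28] (size 1, min 28) -> median=18
Step 3: insert 48 -> lo=[8, 28] (size 2, max 28) hi=[48] (size 1, min 48) -> median=28
Step 4: insert 47 -> lo=[8, 28] (size 2, max 28) hi=[47, 48] (size 2, min 47) -> median=37.5
Step 5: insert 10 -> lo=[8, 10, 28] (size 3, max 28) hi=[47, 48] (size 2, min 47) -> median=28
Step 6: insert 45 -> lo=[8, 10, 28] (size 3, max 28) hi=[45, 47, 48] (size 3, min 45) -> median=36.5
Step 7: insert 6 -> lo=[6, 8, 10, 28] (size 4, max 28) hi=[45, 47, 48] (size 3, min 45) -> median=28
Step 8: insert 23 -> lo=[6, 8, 10, 23] (size 4, max 23) hi=[28, 45, 47, 48] (size 4, min 28) -> median=25.5
Step 9: insert 1 -> lo=[1, 6, 8, 10, 23] (size 5, max 23) hi=[28, 45, 47, 48] (size 4, min 28) -> median=23
Step 10: insert 30 -> lo=[1, 6, 8, 10, 23] (size 5, max 23) hi=[28, 30, 45, 47, 48] (size 5, min 28) -> median=25.5

Answer: 25.5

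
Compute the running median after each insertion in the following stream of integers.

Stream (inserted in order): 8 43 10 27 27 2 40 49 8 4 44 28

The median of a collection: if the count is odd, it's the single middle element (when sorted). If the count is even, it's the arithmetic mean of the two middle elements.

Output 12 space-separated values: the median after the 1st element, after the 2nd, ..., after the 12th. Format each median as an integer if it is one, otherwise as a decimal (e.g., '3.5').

Answer: 8 25.5 10 18.5 27 18.5 27 27 27 18.5 27 27

Derivation:
Step 1: insert 8 -> lo=[8] (size 1, max 8) hi=[] (size 0) -> median=8
Step 2: insert 43 -> lo=[8] (size 1, max 8) hi=[43] (size 1, min 43) -> median=25.5
Step 3: insert 10 -> lo=[8, 10] (size 2, max 10) hi=[43] (size 1, min 43) -> median=10
Step 4: insert 27 -> lo=[8, 10] (size 2, max 10) hi=[27, 43] (size 2, min 27) -> median=18.5
Step 5: insert 27 -> lo=[8, 10, 27] (size 3, max 27) hi=[27, 43] (size 2, min 27) -> median=27
Step 6: insert 2 -> lo=[2, 8, 10] (size 3, max 10) hi=[27, 27, 43] (size 3, min 27) -> median=18.5
Step 7: insert 40 -> lo=[2, 8, 10, 27] (size 4, max 27) hi=[27, 40, 43] (size 3, min 27) -> median=27
Step 8: insert 49 -> lo=[2, 8, 10, 27] (size 4, max 27) hi=[27, 40, 43, 49] (size 4, min 27) -> median=27
Step 9: insert 8 -> lo=[2, 8, 8, 10, 27] (size 5, max 27) hi=[27, 40, 43, 49] (size 4, min 27) -> median=27
Step 10: insert 4 -> lo=[2, 4, 8, 8, 10] (size 5, max 10) hi=[27, 27, 40, 43, 49] (size 5, min 27) -> median=18.5
Step 11: insert 44 -> lo=[2, 4, 8, 8, 10, 27] (size 6, max 27) hi=[27, 40, 43, 44, 49] (size 5, min 27) -> median=27
Step 12: insert 28 -> lo=[2, 4, 8, 8, 10, 27] (size 6, max 27) hi=[27, 28, 40, 43, 44, 49] (size 6, min 27) -> median=27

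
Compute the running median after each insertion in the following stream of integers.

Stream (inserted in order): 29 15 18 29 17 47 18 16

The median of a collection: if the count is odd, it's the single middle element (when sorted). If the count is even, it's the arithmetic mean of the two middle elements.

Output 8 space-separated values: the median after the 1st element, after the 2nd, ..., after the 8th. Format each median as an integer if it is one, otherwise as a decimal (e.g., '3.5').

Answer: 29 22 18 23.5 18 23.5 18 18

Derivation:
Step 1: insert 29 -> lo=[29] (size 1, max 29) hi=[] (size 0) -> median=29
Step 2: insert 15 -> lo=[15] (size 1, max 15) hi=[29] (size 1, min 29) -> median=22
Step 3: insert 18 -> lo=[15, 18] (size 2, max 18) hi=[29] (size 1, min 29) -> median=18
Step 4: insert 29 -> lo=[15, 18] (size 2, max 18) hi=[29, 29] (size 2, min 29) -> median=23.5
Step 5: insert 17 -> lo=[15, 17, 18] (size 3, max 18) hi=[29, 29] (size 2, min 29) -> median=18
Step 6: insert 47 -> lo=[15, 17, 18] (size 3, max 18) hi=[29, 29, 47] (size 3, min 29) -> median=23.5
Step 7: insert 18 -> lo=[15, 17, 18, 18] (size 4, max 18) hi=[29, 29, 47] (size 3, min 29) -> median=18
Step 8: insert 16 -> lo=[15, 16, 17, 18] (size 4, max 18) hi=[18, 29, 29, 47] (size 4, min 18) -> median=18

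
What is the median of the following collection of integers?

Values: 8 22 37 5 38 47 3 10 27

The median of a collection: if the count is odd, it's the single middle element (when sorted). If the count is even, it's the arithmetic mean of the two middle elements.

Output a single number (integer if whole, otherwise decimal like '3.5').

Answer: 22

Derivation:
Step 1: insert 8 -> lo=[8] (size 1, max 8) hi=[] (size 0) -> median=8
Step 2: insert 22 -> lo=[8] (size 1, max 8) hi=[22] (size 1, min 22) -> median=15
Step 3: insert 37 -> lo=[8, 22] (size 2, max 22) hi=[37] (size 1, min 37) -> median=22
Step 4: insert 5 -> lo=[5, 8] (size 2, max 8) hi=[22, 37] (size 2, min 22) -> median=15
Step 5: insert 38 -> lo=[5, 8, 22] (size 3, max 22) hi=[37, 38] (size 2, min 37) -> median=22
Step 6: insert 47 -> lo=[5, 8, 22] (size 3, max 22) hi=[37, 38, 47] (size 3, min 37) -> median=29.5
Step 7: insert 3 -> lo=[3, 5, 8, 22] (size 4, max 22) hi=[37, 38, 47] (size 3, min 37) -> median=22
Step 8: insert 10 -> lo=[3, 5, 8, 10] (size 4, max 10) hi=[22, 37, 38, 47] (size 4, min 22) -> median=16
Step 9: insert 27 -> lo=[3, 5, 8, 10, 22] (size 5, max 22) hi=[27, 37, 38, 47] (size 4, min 27) -> median=22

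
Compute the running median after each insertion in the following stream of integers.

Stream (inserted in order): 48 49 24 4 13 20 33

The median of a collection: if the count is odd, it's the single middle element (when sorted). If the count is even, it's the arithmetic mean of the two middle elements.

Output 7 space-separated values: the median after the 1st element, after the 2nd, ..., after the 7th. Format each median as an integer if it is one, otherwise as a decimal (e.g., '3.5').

Step 1: insert 48 -> lo=[48] (size 1, max 48) hi=[] (size 0) -> median=48
Step 2: insert 49 -> lo=[48] (size 1, max 48) hi=[49] (size 1, min 49) -> median=48.5
Step 3: insert 24 -> lo=[24, 48] (size 2, max 48) hi=[49] (size 1, min 49) -> median=48
Step 4: insert 4 -> lo=[4, 24] (size 2, max 24) hi=[48, 49] (size 2, min 48) -> median=36
Step 5: insert 13 -> lo=[4, 13, 24] (size 3, max 24) hi=[48, 49] (size 2, min 48) -> median=24
Step 6: insert 20 -> lo=[4, 13, 20] (size 3, max 20) hi=[24, 48, 49] (size 3, min 24) -> median=22
Step 7: insert 33 -> lo=[4, 13, 20, 24] (size 4, max 24) hi=[33, 48, 49] (size 3, min 33) -> median=24

Answer: 48 48.5 48 36 24 22 24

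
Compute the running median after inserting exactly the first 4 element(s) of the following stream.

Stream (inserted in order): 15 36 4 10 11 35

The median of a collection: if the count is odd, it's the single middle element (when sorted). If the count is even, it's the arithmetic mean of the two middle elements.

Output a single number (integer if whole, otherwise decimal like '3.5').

Step 1: insert 15 -> lo=[15] (size 1, max 15) hi=[] (size 0) -> median=15
Step 2: insert 36 -> lo=[15] (size 1, max 15) hi=[36] (size 1, min 36) -> median=25.5
Step 3: insert 4 -> lo=[4, 15] (size 2, max 15) hi=[36] (size 1, min 36) -> median=15
Step 4: insert 10 -> lo=[4, 10] (size 2, max 10) hi=[15, 36] (size 2, min 15) -> median=12.5

Answer: 12.5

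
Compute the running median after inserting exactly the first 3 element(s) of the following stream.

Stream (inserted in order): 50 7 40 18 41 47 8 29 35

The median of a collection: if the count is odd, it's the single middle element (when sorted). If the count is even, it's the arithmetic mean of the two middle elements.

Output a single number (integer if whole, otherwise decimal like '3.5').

Answer: 40

Derivation:
Step 1: insert 50 -> lo=[50] (size 1, max 50) hi=[] (size 0) -> median=50
Step 2: insert 7 -> lo=[7] (size 1, max 7) hi=[50] (size 1, min 50) -> median=28.5
Step 3: insert 40 -> lo=[7, 40] (size 2, max 40) hi=[50] (size 1, min 50) -> median=40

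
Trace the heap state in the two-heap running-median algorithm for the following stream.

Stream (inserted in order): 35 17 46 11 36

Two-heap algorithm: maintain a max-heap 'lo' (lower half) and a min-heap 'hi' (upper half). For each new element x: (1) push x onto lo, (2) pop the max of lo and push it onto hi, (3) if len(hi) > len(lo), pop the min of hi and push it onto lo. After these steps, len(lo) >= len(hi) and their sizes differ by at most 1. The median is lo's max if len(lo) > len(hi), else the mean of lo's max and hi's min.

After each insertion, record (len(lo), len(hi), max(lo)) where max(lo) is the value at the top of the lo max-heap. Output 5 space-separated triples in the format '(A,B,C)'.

Answer: (1,0,35) (1,1,17) (2,1,35) (2,2,17) (3,2,35)

Derivation:
Step 1: insert 35 -> lo=[35] hi=[] -> (len(lo)=1, len(hi)=0, max(lo)=35)
Step 2: insert 17 -> lo=[17] hi=[35] -> (len(lo)=1, len(hi)=1, max(lo)=17)
Step 3: insert 46 -> lo=[17, 35] hi=[46] -> (len(lo)=2, len(hi)=1, max(lo)=35)
Step 4: insert 11 -> lo=[11, 17] hi=[35, 46] -> (len(lo)=2, len(hi)=2, max(lo)=17)
Step 5: insert 36 -> lo=[11, 17, 35] hi=[36, 46] -> (len(lo)=3, len(hi)=2, max(lo)=35)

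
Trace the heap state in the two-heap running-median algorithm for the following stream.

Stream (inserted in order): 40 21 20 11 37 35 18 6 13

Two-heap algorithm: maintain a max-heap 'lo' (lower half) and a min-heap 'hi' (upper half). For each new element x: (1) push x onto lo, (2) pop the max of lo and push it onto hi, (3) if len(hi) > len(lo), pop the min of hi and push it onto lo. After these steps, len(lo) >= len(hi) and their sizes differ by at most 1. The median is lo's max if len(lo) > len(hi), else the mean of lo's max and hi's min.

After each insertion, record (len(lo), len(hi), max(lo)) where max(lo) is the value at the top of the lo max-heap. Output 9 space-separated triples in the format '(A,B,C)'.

Answer: (1,0,40) (1,1,21) (2,1,21) (2,2,20) (3,2,21) (3,3,21) (4,3,21) (4,4,20) (5,4,20)

Derivation:
Step 1: insert 40 -> lo=[40] hi=[] -> (len(lo)=1, len(hi)=0, max(lo)=40)
Step 2: insert 21 -> lo=[21] hi=[40] -> (len(lo)=1, len(hi)=1, max(lo)=21)
Step 3: insert 20 -> lo=[20, 21] hi=[40] -> (len(lo)=2, len(hi)=1, max(lo)=21)
Step 4: insert 11 -> lo=[11, 20] hi=[21, 40] -> (len(lo)=2, len(hi)=2, max(lo)=20)
Step 5: insert 37 -> lo=[11, 20, 21] hi=[37, 40] -> (len(lo)=3, len(hi)=2, max(lo)=21)
Step 6: insert 35 -> lo=[11, 20, 21] hi=[35, 37, 40] -> (len(lo)=3, len(hi)=3, max(lo)=21)
Step 7: insert 18 -> lo=[11, 18, 20, 21] hi=[35, 37, 40] -> (len(lo)=4, len(hi)=3, max(lo)=21)
Step 8: insert 6 -> lo=[6, 11, 18, 20] hi=[21, 35, 37, 40] -> (len(lo)=4, len(hi)=4, max(lo)=20)
Step 9: insert 13 -> lo=[6, 11, 13, 18, 20] hi=[21, 35, 37, 40] -> (len(lo)=5, len(hi)=4, max(lo)=20)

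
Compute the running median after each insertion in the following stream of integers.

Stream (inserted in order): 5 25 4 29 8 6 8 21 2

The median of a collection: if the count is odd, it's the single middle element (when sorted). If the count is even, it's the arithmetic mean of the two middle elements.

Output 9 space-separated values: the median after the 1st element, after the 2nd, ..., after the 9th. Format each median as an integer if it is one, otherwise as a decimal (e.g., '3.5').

Answer: 5 15 5 15 8 7 8 8 8

Derivation:
Step 1: insert 5 -> lo=[5] (size 1, max 5) hi=[] (size 0) -> median=5
Step 2: insert 25 -> lo=[5] (size 1, max 5) hi=[25] (size 1, min 25) -> median=15
Step 3: insert 4 -> lo=[4, 5] (size 2, max 5) hi=[25] (size 1, min 25) -> median=5
Step 4: insert 29 -> lo=[4, 5] (size 2, max 5) hi=[25, 29] (size 2, min 25) -> median=15
Step 5: insert 8 -> lo=[4, 5, 8] (size 3, max 8) hi=[25, 29] (size 2, min 25) -> median=8
Step 6: insert 6 -> lo=[4, 5, 6] (size 3, max 6) hi=[8, 25, 29] (size 3, min 8) -> median=7
Step 7: insert 8 -> lo=[4, 5, 6, 8] (size 4, max 8) hi=[8, 25, 29] (size 3, min 8) -> median=8
Step 8: insert 21 -> lo=[4, 5, 6, 8] (size 4, max 8) hi=[8, 21, 25, 29] (size 4, min 8) -> median=8
Step 9: insert 2 -> lo=[2, 4, 5, 6, 8] (size 5, max 8) hi=[8, 21, 25, 29] (size 4, min 8) -> median=8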